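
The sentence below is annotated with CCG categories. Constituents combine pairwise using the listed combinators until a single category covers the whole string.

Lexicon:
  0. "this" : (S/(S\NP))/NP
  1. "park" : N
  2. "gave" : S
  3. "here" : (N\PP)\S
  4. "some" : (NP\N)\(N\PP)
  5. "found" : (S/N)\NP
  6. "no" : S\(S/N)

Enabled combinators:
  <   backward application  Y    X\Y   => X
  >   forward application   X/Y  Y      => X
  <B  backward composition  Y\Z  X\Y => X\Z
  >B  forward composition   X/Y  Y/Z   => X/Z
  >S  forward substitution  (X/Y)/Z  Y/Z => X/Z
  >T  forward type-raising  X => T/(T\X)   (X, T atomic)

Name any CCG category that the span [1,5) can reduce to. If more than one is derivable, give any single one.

NP

[0,7] S   >
  [0,5] S/(S\NP)   >
    [0,1] "this" : (S/(S\NP))/NP
    [1,5] NP   <
      [1,2] "park" : N
      [2,5] NP\N   <
        [2,4] N\PP   <
          [2,3] "gave" : S
          [3,4] "here" : (N\PP)\S
        [4,5] "some" : (NP\N)\(N\PP)
  [5,7] S\NP   <B
    [5,6] "found" : (S/N)\NP
    [6,7] "no" : S\(S/N)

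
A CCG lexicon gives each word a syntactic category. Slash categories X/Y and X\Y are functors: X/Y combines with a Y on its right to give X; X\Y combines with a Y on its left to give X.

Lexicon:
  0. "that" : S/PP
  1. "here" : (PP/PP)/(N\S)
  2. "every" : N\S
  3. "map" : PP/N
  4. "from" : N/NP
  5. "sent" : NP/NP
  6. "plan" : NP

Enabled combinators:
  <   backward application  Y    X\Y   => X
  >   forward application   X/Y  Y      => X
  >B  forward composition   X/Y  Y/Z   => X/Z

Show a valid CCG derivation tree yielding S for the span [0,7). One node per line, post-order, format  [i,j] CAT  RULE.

[0,7] S   >
  [0,4] S/N   >B
    [0,1] "that" : S/PP
    [1,4] PP/N   >B
      [1,3] PP/PP   >
        [1,2] "here" : (PP/PP)/(N\S)
        [2,3] "every" : N\S
      [3,4] "map" : PP/N
  [4,7] N   >
    [4,6] N/NP   >B
      [4,5] "from" : N/NP
      [5,6] "sent" : NP/NP
    [6,7] "plan" : NP

[0,1] S/PP  lex  "that"
[1,2] (PP/PP)/(N\S)  lex  "here"
[2,3] N\S  lex  "every"
[1,3] PP/PP  >  k=2
[3,4] PP/N  lex  "map"
[1,4] PP/N  >B  k=3
[0,4] S/N  >B  k=1
[4,5] N/NP  lex  "from"
[5,6] NP/NP  lex  "sent"
[4,6] N/NP  >B  k=5
[6,7] NP  lex  "plan"
[4,7] N  >  k=6
[0,7] S  >  k=4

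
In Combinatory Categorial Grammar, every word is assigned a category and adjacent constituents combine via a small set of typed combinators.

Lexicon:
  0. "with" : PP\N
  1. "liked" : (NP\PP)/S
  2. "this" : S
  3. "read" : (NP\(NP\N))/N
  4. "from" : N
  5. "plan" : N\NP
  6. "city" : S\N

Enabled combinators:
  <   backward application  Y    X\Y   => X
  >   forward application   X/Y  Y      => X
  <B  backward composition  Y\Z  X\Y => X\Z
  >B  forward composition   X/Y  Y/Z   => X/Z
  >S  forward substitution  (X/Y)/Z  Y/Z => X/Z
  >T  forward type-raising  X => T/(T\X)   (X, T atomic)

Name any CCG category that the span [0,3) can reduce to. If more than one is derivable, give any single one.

NP\N

[0,7] S   <
  [0,5] NP   <
    [0,3] NP\N   <B
      [0,1] "with" : PP\N
      [1,3] NP\PP   >
        [1,2] "liked" : (NP\PP)/S
        [2,3] "this" : S
    [3,5] NP\(NP\N)   >
      [3,4] "read" : (NP\(NP\N))/N
      [4,5] "from" : N
  [5,7] S\NP   <B
    [5,6] "plan" : N\NP
    [6,7] "city" : S\N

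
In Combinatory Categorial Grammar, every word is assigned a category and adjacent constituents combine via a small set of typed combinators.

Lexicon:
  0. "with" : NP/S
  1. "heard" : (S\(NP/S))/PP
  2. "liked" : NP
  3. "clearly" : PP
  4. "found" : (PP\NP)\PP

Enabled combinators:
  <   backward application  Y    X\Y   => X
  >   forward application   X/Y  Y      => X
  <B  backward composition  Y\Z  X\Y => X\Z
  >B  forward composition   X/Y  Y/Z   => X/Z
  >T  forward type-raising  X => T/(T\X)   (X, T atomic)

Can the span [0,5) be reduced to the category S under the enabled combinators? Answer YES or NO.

YES

[0,5] S   <
  [0,1] "with" : NP/S
  [1,5] S\(NP/S)   >
    [1,2] "heard" : (S\(NP/S))/PP
    [2,5] PP   <
      [2,3] "liked" : NP
      [3,5] PP\NP   <
        [3,4] "clearly" : PP
        [4,5] "found" : (PP\NP)\PP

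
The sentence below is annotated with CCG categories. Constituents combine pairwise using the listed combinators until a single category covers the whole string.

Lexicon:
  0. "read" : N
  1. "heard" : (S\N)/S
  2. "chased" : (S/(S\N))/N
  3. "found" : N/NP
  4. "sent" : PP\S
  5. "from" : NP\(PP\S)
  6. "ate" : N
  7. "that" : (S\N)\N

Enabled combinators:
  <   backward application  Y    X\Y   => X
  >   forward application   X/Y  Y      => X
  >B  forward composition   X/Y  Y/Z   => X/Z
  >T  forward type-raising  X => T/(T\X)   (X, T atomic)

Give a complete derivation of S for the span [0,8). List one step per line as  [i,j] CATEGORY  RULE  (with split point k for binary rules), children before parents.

[0,1] N  lex  "read"
[1,2] (S\N)/S  lex  "heard"
[2,3] (S/(S\N))/N  lex  "chased"
[3,4] N/NP  lex  "found"
[4,5] PP\S  lex  "sent"
[5,6] NP\(PP\S)  lex  "from"
[4,6] NP  <  k=5
[3,6] N  >  k=4
[2,6] S/(S\N)  >  k=3
[6,7] N  lex  "ate"
[7,8] (S\N)\N  lex  "that"
[6,8] S\N  <  k=7
[2,8] S  >  k=6
[1,8] S\N  >  k=2
[0,8] S  <  k=1

[0,8] S   <
  [0,1] "read" : N
  [1,8] S\N   >
    [1,2] "heard" : (S\N)/S
    [2,8] S   >
      [2,6] S/(S\N)   >
        [2,3] "chased" : (S/(S\N))/N
        [3,6] N   >
          [3,4] "found" : N/NP
          [4,6] NP   <
            [4,5] "sent" : PP\S
            [5,6] "from" : NP\(PP\S)
      [6,8] S\N   <
        [6,7] "ate" : N
        [7,8] "that" : (S\N)\N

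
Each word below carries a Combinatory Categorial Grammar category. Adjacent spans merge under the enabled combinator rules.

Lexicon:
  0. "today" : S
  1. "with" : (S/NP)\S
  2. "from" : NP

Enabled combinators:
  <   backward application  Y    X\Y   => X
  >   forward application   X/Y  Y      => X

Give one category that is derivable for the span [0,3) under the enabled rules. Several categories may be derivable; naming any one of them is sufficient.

[0,3] S   >
  [0,2] S/NP   <
    [0,1] "today" : S
    [1,2] "with" : (S/NP)\S
  [2,3] "from" : NP

S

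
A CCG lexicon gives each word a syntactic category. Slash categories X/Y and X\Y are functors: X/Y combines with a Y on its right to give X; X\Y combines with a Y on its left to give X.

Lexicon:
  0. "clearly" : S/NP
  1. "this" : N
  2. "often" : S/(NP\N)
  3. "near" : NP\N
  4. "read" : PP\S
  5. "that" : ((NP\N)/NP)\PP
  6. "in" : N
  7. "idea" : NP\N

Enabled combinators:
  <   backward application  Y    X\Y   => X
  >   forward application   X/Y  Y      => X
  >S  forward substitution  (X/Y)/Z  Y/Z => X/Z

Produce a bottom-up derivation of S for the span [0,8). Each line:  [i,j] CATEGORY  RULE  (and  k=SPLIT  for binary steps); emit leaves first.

[0,8] S   >
  [0,1] "clearly" : S/NP
  [1,8] NP   <
    [1,2] "this" : N
    [2,8] NP\N   >
      [2,6] (NP\N)/NP   <
        [2,5] PP   <
          [2,4] S   >
            [2,3] "often" : S/(NP\N)
            [3,4] "near" : NP\N
          [4,5] "read" : PP\S
        [5,6] "that" : ((NP\N)/NP)\PP
      [6,8] NP   <
        [6,7] "in" : N
        [7,8] "idea" : NP\N

[0,1] S/NP  lex  "clearly"
[1,2] N  lex  "this"
[2,3] S/(NP\N)  lex  "often"
[3,4] NP\N  lex  "near"
[2,4] S  >  k=3
[4,5] PP\S  lex  "read"
[2,5] PP  <  k=4
[5,6] ((NP\N)/NP)\PP  lex  "that"
[2,6] (NP\N)/NP  <  k=5
[6,7] N  lex  "in"
[7,8] NP\N  lex  "idea"
[6,8] NP  <  k=7
[2,8] NP\N  >  k=6
[1,8] NP  <  k=2
[0,8] S  >  k=1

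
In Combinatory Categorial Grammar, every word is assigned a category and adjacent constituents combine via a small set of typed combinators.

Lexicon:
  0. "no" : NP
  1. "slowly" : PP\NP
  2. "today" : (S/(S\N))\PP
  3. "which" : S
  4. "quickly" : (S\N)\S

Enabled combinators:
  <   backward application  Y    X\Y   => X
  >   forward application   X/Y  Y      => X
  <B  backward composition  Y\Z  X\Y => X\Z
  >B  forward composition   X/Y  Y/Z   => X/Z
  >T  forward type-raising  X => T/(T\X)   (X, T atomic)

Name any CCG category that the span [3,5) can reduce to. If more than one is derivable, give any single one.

[0,5] S   >
  [0,3] S/(S\N)   <
    [0,2] PP   <
      [0,1] "no" : NP
      [1,2] "slowly" : PP\NP
    [2,3] "today" : (S/(S\N))\PP
  [3,5] S\N   <
    [3,4] "which" : S
    [4,5] "quickly" : (S\N)\S

S\N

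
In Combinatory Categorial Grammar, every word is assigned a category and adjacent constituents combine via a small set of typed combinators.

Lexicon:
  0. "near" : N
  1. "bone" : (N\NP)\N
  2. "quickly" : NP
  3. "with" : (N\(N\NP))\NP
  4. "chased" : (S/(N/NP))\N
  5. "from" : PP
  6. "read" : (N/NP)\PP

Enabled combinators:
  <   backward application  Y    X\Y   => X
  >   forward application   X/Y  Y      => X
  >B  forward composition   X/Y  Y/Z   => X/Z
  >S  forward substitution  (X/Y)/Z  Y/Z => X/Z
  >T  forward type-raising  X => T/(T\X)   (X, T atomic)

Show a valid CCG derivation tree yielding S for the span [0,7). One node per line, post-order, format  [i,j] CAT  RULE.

[0,7] S   >
  [0,5] S/(N/NP)   <
    [0,4] N   <
      [0,2] N\NP   <
        [0,1] "near" : N
        [1,2] "bone" : (N\NP)\N
      [2,4] N\(N\NP)   <
        [2,3] "quickly" : NP
        [3,4] "with" : (N\(N\NP))\NP
    [4,5] "chased" : (S/(N/NP))\N
  [5,7] N/NP   <
    [5,6] "from" : PP
    [6,7] "read" : (N/NP)\PP

[0,1] N  lex  "near"
[1,2] (N\NP)\N  lex  "bone"
[0,2] N\NP  <  k=1
[2,3] NP  lex  "quickly"
[3,4] (N\(N\NP))\NP  lex  "with"
[2,4] N\(N\NP)  <  k=3
[0,4] N  <  k=2
[4,5] (S/(N/NP))\N  lex  "chased"
[0,5] S/(N/NP)  <  k=4
[5,6] PP  lex  "from"
[6,7] (N/NP)\PP  lex  "read"
[5,7] N/NP  <  k=6
[0,7] S  >  k=5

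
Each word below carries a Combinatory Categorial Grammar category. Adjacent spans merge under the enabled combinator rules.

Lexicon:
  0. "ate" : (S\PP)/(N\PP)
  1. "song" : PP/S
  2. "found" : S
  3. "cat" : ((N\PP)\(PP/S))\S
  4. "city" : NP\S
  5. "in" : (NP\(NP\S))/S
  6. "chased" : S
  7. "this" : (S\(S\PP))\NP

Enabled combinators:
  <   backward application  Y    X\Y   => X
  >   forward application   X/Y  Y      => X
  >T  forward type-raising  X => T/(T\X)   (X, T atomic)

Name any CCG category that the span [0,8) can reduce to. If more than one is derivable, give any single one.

S

[0,8] S   <
  [0,4] S\PP   >
    [0,1] "ate" : (S\PP)/(N\PP)
    [1,4] N\PP   <
      [1,2] "song" : PP/S
      [2,4] (N\PP)\(PP/S)   <
        [2,3] "found" : S
        [3,4] "cat" : ((N\PP)\(PP/S))\S
  [4,8] S\(S\PP)   <
    [4,7] NP   <
      [4,5] "city" : NP\S
      [5,7] NP\(NP\S)   >
        [5,6] "in" : (NP\(NP\S))/S
        [6,7] "chased" : S
    [7,8] "this" : (S\(S\PP))\NP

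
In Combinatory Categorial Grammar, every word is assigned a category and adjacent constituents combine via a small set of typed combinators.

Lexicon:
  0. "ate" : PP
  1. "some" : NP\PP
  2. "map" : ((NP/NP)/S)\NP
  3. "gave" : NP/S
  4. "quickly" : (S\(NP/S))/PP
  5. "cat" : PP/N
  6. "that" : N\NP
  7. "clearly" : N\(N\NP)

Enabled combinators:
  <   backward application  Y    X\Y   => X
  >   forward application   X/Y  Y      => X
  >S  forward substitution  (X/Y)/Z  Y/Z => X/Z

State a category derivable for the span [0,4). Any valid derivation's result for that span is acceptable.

[0,8] S   <
  [0,4] NP/S   >S
    [0,3] (NP/NP)/S   <
      [0,2] NP   <
        [0,1] "ate" : PP
        [1,2] "some" : NP\PP
      [2,3] "map" : ((NP/NP)/S)\NP
    [3,4] "gave" : NP/S
  [4,8] S\(NP/S)   >
    [4,5] "quickly" : (S\(NP/S))/PP
    [5,8] PP   >
      [5,6] "cat" : PP/N
      [6,8] N   <
        [6,7] "that" : N\NP
        [7,8] "clearly" : N\(N\NP)

NP/S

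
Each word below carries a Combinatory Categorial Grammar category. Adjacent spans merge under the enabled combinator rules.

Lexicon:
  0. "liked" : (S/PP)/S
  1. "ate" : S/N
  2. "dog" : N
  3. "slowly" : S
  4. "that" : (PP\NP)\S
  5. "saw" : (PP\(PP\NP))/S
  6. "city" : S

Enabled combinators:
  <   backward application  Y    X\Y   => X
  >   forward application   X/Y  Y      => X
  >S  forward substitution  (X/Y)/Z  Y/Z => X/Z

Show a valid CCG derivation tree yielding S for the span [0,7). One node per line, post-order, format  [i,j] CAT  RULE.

[0,7] S   >
  [0,3] S/PP   >
    [0,1] "liked" : (S/PP)/S
    [1,3] S   >
      [1,2] "ate" : S/N
      [2,3] "dog" : N
  [3,7] PP   <
    [3,5] PP\NP   <
      [3,4] "slowly" : S
      [4,5] "that" : (PP\NP)\S
    [5,7] PP\(PP\NP)   >
      [5,6] "saw" : (PP\(PP\NP))/S
      [6,7] "city" : S

[0,1] (S/PP)/S  lex  "liked"
[1,2] S/N  lex  "ate"
[2,3] N  lex  "dog"
[1,3] S  >  k=2
[0,3] S/PP  >  k=1
[3,4] S  lex  "slowly"
[4,5] (PP\NP)\S  lex  "that"
[3,5] PP\NP  <  k=4
[5,6] (PP\(PP\NP))/S  lex  "saw"
[6,7] S  lex  "city"
[5,7] PP\(PP\NP)  >  k=6
[3,7] PP  <  k=5
[0,7] S  >  k=3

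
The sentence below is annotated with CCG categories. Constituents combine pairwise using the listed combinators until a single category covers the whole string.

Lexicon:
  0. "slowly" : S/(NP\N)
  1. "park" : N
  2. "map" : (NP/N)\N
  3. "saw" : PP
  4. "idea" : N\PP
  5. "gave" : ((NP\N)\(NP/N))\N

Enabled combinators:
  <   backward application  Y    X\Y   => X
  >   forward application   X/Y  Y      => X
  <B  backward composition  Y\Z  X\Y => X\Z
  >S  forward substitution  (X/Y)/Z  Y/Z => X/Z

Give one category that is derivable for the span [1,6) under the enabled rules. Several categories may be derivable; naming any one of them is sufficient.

[0,6] S   >
  [0,1] "slowly" : S/(NP\N)
  [1,6] NP\N   <
    [1,3] NP/N   <
      [1,2] "park" : N
      [2,3] "map" : (NP/N)\N
    [3,6] (NP\N)\(NP/N)   <
      [3,5] N   <
        [3,4] "saw" : PP
        [4,5] "idea" : N\PP
      [5,6] "gave" : ((NP\N)\(NP/N))\N

NP\N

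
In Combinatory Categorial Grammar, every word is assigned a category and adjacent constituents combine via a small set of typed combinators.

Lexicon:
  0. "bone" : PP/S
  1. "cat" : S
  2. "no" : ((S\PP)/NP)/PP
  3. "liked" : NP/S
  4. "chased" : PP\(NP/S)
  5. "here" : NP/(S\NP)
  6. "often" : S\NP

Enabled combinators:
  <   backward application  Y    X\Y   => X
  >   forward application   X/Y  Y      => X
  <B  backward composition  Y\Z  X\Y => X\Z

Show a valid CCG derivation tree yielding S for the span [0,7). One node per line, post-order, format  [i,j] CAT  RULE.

[0,1] PP/S  lex  "bone"
[1,2] S  lex  "cat"
[0,2] PP  >  k=1
[2,3] ((S\PP)/NP)/PP  lex  "no"
[3,4] NP/S  lex  "liked"
[4,5] PP\(NP/S)  lex  "chased"
[3,5] PP  <  k=4
[2,5] (S\PP)/NP  >  k=3
[5,6] NP/(S\NP)  lex  "here"
[6,7] S\NP  lex  "often"
[5,7] NP  >  k=6
[2,7] S\PP  >  k=5
[0,7] S  <  k=2

[0,7] S   <
  [0,2] PP   >
    [0,1] "bone" : PP/S
    [1,2] "cat" : S
  [2,7] S\PP   >
    [2,5] (S\PP)/NP   >
      [2,3] "no" : ((S\PP)/NP)/PP
      [3,5] PP   <
        [3,4] "liked" : NP/S
        [4,5] "chased" : PP\(NP/S)
    [5,7] NP   >
      [5,6] "here" : NP/(S\NP)
      [6,7] "often" : S\NP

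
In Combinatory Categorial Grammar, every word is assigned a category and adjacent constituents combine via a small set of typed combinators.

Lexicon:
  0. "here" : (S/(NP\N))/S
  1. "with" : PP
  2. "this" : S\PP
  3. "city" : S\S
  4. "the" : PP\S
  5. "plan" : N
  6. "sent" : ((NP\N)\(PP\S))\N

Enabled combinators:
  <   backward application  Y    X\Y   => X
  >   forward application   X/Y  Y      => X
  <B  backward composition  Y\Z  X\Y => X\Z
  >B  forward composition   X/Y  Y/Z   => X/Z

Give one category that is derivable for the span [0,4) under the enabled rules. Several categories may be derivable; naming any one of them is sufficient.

S/(NP\N)

[0,7] S   >
  [0,4] S/(NP\N)   >
    [0,1] "here" : (S/(NP\N))/S
    [1,4] S   <
      [1,2] "with" : PP
      [2,4] S\PP   <B
        [2,3] "this" : S\PP
        [3,4] "city" : S\S
  [4,7] NP\N   <
    [4,5] "the" : PP\S
    [5,7] (NP\N)\(PP\S)   <
      [5,6] "plan" : N
      [6,7] "sent" : ((NP\N)\(PP\S))\N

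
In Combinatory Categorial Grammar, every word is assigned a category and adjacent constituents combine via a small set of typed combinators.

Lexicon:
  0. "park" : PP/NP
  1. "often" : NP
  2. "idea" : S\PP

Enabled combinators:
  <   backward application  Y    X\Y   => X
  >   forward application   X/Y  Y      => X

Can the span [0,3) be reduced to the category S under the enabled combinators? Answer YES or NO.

[0,3] S   <
  [0,2] PP   >
    [0,1] "park" : PP/NP
    [1,2] "often" : NP
  [2,3] "idea" : S\PP

YES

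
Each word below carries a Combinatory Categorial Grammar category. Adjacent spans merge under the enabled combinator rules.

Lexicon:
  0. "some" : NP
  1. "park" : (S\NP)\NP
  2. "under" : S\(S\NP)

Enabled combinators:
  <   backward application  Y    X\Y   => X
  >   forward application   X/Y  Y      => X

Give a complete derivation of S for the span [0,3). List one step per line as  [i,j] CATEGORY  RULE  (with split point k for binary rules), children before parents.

[0,1] NP  lex  "some"
[1,2] (S\NP)\NP  lex  "park"
[0,2] S\NP  <  k=1
[2,3] S\(S\NP)  lex  "under"
[0,3] S  <  k=2

[0,3] S   <
  [0,2] S\NP   <
    [0,1] "some" : NP
    [1,2] "park" : (S\NP)\NP
  [2,3] "under" : S\(S\NP)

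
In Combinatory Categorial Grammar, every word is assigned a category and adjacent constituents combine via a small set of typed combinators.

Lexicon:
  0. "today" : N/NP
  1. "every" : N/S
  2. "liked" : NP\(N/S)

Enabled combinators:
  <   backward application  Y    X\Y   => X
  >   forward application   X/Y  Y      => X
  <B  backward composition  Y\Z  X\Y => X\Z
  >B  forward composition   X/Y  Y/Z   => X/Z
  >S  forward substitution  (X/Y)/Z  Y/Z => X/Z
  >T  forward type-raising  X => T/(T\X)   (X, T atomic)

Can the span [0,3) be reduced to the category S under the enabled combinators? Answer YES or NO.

N/NP N/S NP\(N/S)
CKY chart[0,3] = {N, N/(NP\NP), N/(N\N), NP/(NP\N), PP/(PP\N), S/(S\N)}; S ∉ chart

NO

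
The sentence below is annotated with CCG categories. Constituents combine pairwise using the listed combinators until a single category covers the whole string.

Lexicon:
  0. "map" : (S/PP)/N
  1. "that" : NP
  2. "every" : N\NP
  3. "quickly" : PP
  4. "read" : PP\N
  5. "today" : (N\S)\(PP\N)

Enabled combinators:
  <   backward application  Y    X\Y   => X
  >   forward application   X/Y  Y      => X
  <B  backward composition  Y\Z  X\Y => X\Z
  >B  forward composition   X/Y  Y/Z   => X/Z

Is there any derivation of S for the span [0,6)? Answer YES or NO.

(S/PP)/N NP N\NP PP PP\N (N\S)\(PP\N)
CKY chart[0,6] = {N}; S ∉ chart

NO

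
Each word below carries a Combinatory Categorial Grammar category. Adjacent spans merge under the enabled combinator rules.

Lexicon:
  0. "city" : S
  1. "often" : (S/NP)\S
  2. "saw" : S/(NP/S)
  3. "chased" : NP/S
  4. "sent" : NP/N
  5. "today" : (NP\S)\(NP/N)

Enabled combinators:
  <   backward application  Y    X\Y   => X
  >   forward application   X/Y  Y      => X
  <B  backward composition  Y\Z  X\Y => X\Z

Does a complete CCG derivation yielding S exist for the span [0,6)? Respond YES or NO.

[0,6] S   >
  [0,2] S/NP   <
    [0,1] "city" : S
    [1,2] "often" : (S/NP)\S
  [2,6] NP   <
    [2,4] S   >
      [2,3] "saw" : S/(NP/S)
      [3,4] "chased" : NP/S
    [4,6] NP\S   <
      [4,5] "sent" : NP/N
      [5,6] "today" : (NP\S)\(NP/N)

YES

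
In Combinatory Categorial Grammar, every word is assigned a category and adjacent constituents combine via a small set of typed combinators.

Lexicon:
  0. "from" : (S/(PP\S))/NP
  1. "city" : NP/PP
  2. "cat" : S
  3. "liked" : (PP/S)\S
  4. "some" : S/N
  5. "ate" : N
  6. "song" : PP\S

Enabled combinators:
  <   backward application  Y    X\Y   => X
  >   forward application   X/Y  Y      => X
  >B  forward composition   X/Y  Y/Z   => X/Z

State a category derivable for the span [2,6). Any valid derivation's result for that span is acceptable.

PP

[0,7] S   >
  [0,6] S/(PP\S)   >
    [0,1] "from" : (S/(PP\S))/NP
    [1,6] NP   >
      [1,2] "city" : NP/PP
      [2,6] PP   >
        [2,5] PP/N   >B
          [2,4] PP/S   <
            [2,3] "cat" : S
            [3,4] "liked" : (PP/S)\S
          [4,5] "some" : S/N
        [5,6] "ate" : N
  [6,7] "song" : PP\S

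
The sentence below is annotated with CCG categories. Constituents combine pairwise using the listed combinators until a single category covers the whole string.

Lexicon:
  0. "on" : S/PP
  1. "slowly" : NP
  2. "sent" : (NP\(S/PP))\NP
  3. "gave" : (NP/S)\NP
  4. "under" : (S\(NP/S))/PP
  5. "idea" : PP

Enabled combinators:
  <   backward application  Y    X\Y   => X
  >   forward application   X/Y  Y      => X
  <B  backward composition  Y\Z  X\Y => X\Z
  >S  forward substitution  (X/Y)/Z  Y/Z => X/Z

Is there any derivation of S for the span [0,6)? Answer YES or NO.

[0,6] S   <
  [0,4] NP/S   <
    [0,3] NP   <
      [0,1] "on" : S/PP
      [1,3] NP\(S/PP)   <
        [1,2] "slowly" : NP
        [2,3] "sent" : (NP\(S/PP))\NP
    [3,4] "gave" : (NP/S)\NP
  [4,6] S\(NP/S)   >
    [4,5] "under" : (S\(NP/S))/PP
    [5,6] "idea" : PP

YES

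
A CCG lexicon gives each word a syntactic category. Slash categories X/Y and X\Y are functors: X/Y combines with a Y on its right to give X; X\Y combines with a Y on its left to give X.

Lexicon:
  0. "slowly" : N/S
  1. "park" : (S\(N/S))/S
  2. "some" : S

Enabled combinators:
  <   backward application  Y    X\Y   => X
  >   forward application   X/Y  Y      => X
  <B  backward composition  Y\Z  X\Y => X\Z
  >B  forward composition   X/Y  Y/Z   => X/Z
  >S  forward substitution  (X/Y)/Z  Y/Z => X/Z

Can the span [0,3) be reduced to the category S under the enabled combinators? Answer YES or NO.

[0,3] S   <
  [0,1] "slowly" : N/S
  [1,3] S\(N/S)   >
    [1,2] "park" : (S\(N/S))/S
    [2,3] "some" : S

YES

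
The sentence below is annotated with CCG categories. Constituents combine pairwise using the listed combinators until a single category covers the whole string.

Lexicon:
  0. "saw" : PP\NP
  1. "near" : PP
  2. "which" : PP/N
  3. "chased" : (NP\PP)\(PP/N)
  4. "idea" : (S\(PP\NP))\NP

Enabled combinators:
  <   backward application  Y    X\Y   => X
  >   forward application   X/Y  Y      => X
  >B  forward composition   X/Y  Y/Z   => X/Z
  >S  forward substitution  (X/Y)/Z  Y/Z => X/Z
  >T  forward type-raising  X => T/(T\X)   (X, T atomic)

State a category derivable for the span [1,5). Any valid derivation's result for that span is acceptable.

[0,5] S   <
  [0,1] "saw" : PP\NP
  [1,5] S\(PP\NP)   <
    [1,4] NP   >
      [1,2] NP/(NP\PP)   >T
        [1,2] "near" : PP
      [2,4] NP\PP   <
        [2,3] "which" : PP/N
        [3,4] "chased" : (NP\PP)\(PP/N)
    [4,5] "idea" : (S\(PP\NP))\NP

S\(PP\NP)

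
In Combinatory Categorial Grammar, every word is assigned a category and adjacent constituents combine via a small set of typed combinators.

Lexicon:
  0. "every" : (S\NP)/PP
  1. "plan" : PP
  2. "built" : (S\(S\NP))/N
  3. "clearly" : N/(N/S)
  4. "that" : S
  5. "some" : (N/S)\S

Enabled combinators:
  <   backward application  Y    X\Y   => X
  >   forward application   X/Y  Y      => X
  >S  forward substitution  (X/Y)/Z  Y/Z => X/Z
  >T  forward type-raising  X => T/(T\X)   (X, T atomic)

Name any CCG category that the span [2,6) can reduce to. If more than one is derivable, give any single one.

S\(S\NP)

[0,6] S   <
  [0,2] S\NP   >
    [0,1] "every" : (S\NP)/PP
    [1,2] "plan" : PP
  [2,6] S\(S\NP)   >
    [2,3] "built" : (S\(S\NP))/N
    [3,6] N   >
      [3,4] "clearly" : N/(N/S)
      [4,6] N/S   <
        [4,5] "that" : S
        [5,6] "some" : (N/S)\S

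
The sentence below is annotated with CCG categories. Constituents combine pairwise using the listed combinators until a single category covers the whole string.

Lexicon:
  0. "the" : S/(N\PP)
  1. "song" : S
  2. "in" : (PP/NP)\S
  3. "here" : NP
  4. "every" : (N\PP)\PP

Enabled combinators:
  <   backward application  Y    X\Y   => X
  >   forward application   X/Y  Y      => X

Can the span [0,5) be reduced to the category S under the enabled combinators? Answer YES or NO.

[0,5] S   >
  [0,1] "the" : S/(N\PP)
  [1,5] N\PP   <
    [1,4] PP   >
      [1,3] PP/NP   <
        [1,2] "song" : S
        [2,3] "in" : (PP/NP)\S
      [3,4] "here" : NP
    [4,5] "every" : (N\PP)\PP

YES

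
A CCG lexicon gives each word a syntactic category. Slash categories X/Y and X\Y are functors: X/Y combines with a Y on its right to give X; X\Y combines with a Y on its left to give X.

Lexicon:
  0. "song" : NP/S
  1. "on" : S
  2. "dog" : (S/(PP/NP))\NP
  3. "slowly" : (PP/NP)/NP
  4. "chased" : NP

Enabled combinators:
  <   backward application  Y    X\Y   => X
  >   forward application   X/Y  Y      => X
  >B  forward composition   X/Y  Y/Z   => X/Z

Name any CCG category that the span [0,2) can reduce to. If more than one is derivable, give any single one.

[0,5] S   >
  [0,3] S/(PP/NP)   <
    [0,2] NP   >
      [0,1] "song" : NP/S
      [1,2] "on" : S
    [2,3] "dog" : (S/(PP/NP))\NP
  [3,5] PP/NP   >
    [3,4] "slowly" : (PP/NP)/NP
    [4,5] "chased" : NP

NP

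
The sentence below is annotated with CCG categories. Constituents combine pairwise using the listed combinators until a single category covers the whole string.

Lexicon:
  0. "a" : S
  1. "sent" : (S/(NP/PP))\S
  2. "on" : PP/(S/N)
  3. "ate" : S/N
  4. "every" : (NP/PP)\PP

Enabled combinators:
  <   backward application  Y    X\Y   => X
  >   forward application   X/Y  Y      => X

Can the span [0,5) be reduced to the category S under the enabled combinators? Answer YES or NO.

[0,5] S   >
  [0,2] S/(NP/PP)   <
    [0,1] "a" : S
    [1,2] "sent" : (S/(NP/PP))\S
  [2,5] NP/PP   <
    [2,4] PP   >
      [2,3] "on" : PP/(S/N)
      [3,4] "ate" : S/N
    [4,5] "every" : (NP/PP)\PP

YES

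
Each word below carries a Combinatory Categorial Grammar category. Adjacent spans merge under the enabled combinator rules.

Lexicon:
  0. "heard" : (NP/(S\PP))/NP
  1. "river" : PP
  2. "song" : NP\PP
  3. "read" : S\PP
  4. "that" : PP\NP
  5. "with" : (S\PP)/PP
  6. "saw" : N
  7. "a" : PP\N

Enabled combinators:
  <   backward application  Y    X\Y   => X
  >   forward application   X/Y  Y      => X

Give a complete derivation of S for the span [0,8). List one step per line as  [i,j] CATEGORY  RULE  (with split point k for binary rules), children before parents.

[0,8] S   <
  [0,5] PP   <
    [0,4] NP   >
      [0,3] NP/(S\PP)   >
        [0,1] "heard" : (NP/(S\PP))/NP
        [1,3] NP   <
          [1,2] "river" : PP
          [2,3] "song" : NP\PP
      [3,4] "read" : S\PP
    [4,5] "that" : PP\NP
  [5,8] S\PP   >
    [5,6] "with" : (S\PP)/PP
    [6,8] PP   <
      [6,7] "saw" : N
      [7,8] "a" : PP\N

[0,1] (NP/(S\PP))/NP  lex  "heard"
[1,2] PP  lex  "river"
[2,3] NP\PP  lex  "song"
[1,3] NP  <  k=2
[0,3] NP/(S\PP)  >  k=1
[3,4] S\PP  lex  "read"
[0,4] NP  >  k=3
[4,5] PP\NP  lex  "that"
[0,5] PP  <  k=4
[5,6] (S\PP)/PP  lex  "with"
[6,7] N  lex  "saw"
[7,8] PP\N  lex  "a"
[6,8] PP  <  k=7
[5,8] S\PP  >  k=6
[0,8] S  <  k=5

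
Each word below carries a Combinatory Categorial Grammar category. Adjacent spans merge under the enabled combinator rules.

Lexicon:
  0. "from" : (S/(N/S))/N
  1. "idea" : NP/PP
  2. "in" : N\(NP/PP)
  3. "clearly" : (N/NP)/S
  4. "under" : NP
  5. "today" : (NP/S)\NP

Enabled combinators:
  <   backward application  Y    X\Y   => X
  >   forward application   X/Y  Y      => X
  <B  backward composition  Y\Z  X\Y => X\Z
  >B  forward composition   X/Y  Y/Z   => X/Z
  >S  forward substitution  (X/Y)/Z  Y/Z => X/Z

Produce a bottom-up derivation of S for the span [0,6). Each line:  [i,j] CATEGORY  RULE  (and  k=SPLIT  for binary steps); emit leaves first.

[0,6] S   >
  [0,3] S/(N/S)   >
    [0,1] "from" : (S/(N/S))/N
    [1,3] N   <
      [1,2] "idea" : NP/PP
      [2,3] "in" : N\(NP/PP)
  [3,6] N/S   >S
    [3,4] "clearly" : (N/NP)/S
    [4,6] NP/S   <
      [4,5] "under" : NP
      [5,6] "today" : (NP/S)\NP

[0,1] (S/(N/S))/N  lex  "from"
[1,2] NP/PP  lex  "idea"
[2,3] N\(NP/PP)  lex  "in"
[1,3] N  <  k=2
[0,3] S/(N/S)  >  k=1
[3,4] (N/NP)/S  lex  "clearly"
[4,5] NP  lex  "under"
[5,6] (NP/S)\NP  lex  "today"
[4,6] NP/S  <  k=5
[3,6] N/S  >S  k=4
[0,6] S  >  k=3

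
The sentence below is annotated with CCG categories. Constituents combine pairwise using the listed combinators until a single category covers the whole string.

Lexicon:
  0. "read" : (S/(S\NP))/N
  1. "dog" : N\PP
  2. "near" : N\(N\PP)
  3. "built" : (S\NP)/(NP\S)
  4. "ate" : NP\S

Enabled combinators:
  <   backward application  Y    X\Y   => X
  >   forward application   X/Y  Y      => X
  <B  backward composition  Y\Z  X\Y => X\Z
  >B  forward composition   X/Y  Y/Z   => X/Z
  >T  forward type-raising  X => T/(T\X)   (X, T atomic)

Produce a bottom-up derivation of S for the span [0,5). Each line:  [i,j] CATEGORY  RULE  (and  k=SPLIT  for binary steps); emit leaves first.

[0,5] S   >
  [0,3] S/(S\NP)   >
    [0,1] "read" : (S/(S\NP))/N
    [1,3] N   <
      [1,2] "dog" : N\PP
      [2,3] "near" : N\(N\PP)
  [3,5] S\NP   >
    [3,4] "built" : (S\NP)/(NP\S)
    [4,5] "ate" : NP\S

[0,1] (S/(S\NP))/N  lex  "read"
[1,2] N\PP  lex  "dog"
[2,3] N\(N\PP)  lex  "near"
[1,3] N  <  k=2
[0,3] S/(S\NP)  >  k=1
[3,4] (S\NP)/(NP\S)  lex  "built"
[4,5] NP\S  lex  "ate"
[3,5] S\NP  >  k=4
[0,5] S  >  k=3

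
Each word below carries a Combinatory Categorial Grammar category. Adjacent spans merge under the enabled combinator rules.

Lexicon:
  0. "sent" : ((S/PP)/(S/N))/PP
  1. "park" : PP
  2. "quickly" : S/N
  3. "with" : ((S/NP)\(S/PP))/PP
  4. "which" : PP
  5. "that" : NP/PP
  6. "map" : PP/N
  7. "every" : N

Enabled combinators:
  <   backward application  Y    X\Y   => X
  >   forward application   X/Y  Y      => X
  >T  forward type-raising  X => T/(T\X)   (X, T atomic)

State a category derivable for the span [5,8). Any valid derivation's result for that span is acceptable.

NP

[0,8] S   >
  [0,5] S/NP   <
    [0,3] S/PP   >
      [0,2] (S/PP)/(S/N)   >
        [0,1] "sent" : ((S/PP)/(S/N))/PP
        [1,2] "park" : PP
      [2,3] "quickly" : S/N
    [3,5] (S/NP)\(S/PP)   >
      [3,4] "with" : ((S/NP)\(S/PP))/PP
      [4,5] "which" : PP
  [5,8] NP   >
    [5,6] "that" : NP/PP
    [6,8] PP   >
      [6,7] "map" : PP/N
      [7,8] "every" : N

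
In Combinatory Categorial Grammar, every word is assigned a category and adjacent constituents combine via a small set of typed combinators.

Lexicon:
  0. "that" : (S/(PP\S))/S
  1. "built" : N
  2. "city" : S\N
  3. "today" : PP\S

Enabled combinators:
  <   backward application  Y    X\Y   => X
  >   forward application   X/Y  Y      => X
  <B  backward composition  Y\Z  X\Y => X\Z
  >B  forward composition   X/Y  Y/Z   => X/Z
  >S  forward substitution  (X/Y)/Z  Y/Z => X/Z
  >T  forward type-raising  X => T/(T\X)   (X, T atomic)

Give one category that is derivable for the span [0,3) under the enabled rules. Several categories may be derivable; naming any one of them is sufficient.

[0,4] S   >
  [0,3] S/(PP\S)   >
    [0,1] "that" : (S/(PP\S))/S
    [1,3] S   <
      [1,2] "built" : N
      [2,3] "city" : S\N
  [3,4] "today" : PP\S

S/(PP\S)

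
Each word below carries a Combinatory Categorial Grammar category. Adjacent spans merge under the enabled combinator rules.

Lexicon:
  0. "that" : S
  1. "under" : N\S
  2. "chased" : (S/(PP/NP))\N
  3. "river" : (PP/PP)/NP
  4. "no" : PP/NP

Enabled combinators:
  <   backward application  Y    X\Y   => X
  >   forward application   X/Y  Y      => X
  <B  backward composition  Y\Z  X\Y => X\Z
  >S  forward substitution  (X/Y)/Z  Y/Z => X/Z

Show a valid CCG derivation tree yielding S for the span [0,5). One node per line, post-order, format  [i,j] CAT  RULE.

[0,1] S  lex  "that"
[1,2] N\S  lex  "under"
[0,2] N  <  k=1
[2,3] (S/(PP/NP))\N  lex  "chased"
[0,3] S/(PP/NP)  <  k=2
[3,4] (PP/PP)/NP  lex  "river"
[4,5] PP/NP  lex  "no"
[3,5] PP/NP  >S  k=4
[0,5] S  >  k=3

[0,5] S   >
  [0,3] S/(PP/NP)   <
    [0,2] N   <
      [0,1] "that" : S
      [1,2] "under" : N\S
    [2,3] "chased" : (S/(PP/NP))\N
  [3,5] PP/NP   >S
    [3,4] "river" : (PP/PP)/NP
    [4,5] "no" : PP/NP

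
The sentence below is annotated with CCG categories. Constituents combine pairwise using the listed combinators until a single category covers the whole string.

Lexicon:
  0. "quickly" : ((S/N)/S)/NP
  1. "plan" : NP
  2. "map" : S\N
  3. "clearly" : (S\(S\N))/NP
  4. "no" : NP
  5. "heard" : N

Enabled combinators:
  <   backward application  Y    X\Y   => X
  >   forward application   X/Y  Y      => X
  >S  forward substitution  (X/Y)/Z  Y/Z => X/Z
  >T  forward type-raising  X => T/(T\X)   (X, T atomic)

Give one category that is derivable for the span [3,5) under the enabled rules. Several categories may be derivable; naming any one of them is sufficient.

[0,6] S   >
  [0,5] S/N   >
    [0,2] (S/N)/S   >
      [0,1] "quickly" : ((S/N)/S)/NP
      [1,2] "plan" : NP
    [2,5] S   <
      [2,3] "map" : S\N
      [3,5] S\(S\N)   >
        [3,4] "clearly" : (S\(S\N))/NP
        [4,5] "no" : NP
  [5,6] "heard" : N

S\(S\N)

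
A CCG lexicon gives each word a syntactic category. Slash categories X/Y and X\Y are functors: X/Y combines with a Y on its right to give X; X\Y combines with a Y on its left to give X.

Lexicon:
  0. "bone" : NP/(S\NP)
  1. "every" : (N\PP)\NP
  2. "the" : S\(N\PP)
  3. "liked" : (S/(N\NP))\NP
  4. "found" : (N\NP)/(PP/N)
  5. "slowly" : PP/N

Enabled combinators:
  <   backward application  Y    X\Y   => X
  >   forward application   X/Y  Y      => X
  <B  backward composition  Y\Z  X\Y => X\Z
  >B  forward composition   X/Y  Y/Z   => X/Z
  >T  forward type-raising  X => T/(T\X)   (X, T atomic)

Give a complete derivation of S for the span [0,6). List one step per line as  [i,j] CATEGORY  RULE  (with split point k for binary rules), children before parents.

[0,6] S   >
  [0,4] S/(N\NP)   <
    [0,3] NP   >
      [0,1] "bone" : NP/(S\NP)
      [1,3] S\NP   <B
        [1,2] "every" : (N\PP)\NP
        [2,3] "the" : S\(N\PP)
    [3,4] "liked" : (S/(N\NP))\NP
  [4,6] N\NP   >
    [4,5] "found" : (N\NP)/(PP/N)
    [5,6] "slowly" : PP/N

[0,1] NP/(S\NP)  lex  "bone"
[1,2] (N\PP)\NP  lex  "every"
[2,3] S\(N\PP)  lex  "the"
[1,3] S\NP  <B  k=2
[0,3] NP  >  k=1
[3,4] (S/(N\NP))\NP  lex  "liked"
[0,4] S/(N\NP)  <  k=3
[4,5] (N\NP)/(PP/N)  lex  "found"
[5,6] PP/N  lex  "slowly"
[4,6] N\NP  >  k=5
[0,6] S  >  k=4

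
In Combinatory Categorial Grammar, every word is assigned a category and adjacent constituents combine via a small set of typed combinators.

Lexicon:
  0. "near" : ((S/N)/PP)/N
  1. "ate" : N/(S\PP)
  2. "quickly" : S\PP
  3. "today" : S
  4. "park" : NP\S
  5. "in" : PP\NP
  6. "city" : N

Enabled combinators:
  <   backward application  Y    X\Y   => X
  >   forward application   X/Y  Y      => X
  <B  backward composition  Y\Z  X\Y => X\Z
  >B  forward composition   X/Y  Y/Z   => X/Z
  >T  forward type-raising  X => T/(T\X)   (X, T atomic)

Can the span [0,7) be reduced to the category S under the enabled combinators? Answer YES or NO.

YES

[0,7] S   >
  [0,6] S/N   >
    [0,3] (S/N)/PP   >
      [0,1] "near" : ((S/N)/PP)/N
      [1,3] N   >
        [1,2] "ate" : N/(S\PP)
        [2,3] "quickly" : S\PP
    [3,6] PP   >
      [3,4] PP/(PP\S)   >T
        [3,4] "today" : S
      [4,6] PP\S   <B
        [4,5] "park" : NP\S
        [5,6] "in" : PP\NP
  [6,7] "city" : N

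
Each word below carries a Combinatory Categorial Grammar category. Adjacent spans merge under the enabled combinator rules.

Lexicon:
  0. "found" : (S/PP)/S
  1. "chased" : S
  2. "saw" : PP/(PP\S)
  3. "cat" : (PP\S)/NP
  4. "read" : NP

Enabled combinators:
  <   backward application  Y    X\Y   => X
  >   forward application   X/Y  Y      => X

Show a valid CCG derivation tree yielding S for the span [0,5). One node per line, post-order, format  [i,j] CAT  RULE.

[0,5] S   >
  [0,2] S/PP   >
    [0,1] "found" : (S/PP)/S
    [1,2] "chased" : S
  [2,5] PP   >
    [2,3] "saw" : PP/(PP\S)
    [3,5] PP\S   >
      [3,4] "cat" : (PP\S)/NP
      [4,5] "read" : NP

[0,1] (S/PP)/S  lex  "found"
[1,2] S  lex  "chased"
[0,2] S/PP  >  k=1
[2,3] PP/(PP\S)  lex  "saw"
[3,4] (PP\S)/NP  lex  "cat"
[4,5] NP  lex  "read"
[3,5] PP\S  >  k=4
[2,5] PP  >  k=3
[0,5] S  >  k=2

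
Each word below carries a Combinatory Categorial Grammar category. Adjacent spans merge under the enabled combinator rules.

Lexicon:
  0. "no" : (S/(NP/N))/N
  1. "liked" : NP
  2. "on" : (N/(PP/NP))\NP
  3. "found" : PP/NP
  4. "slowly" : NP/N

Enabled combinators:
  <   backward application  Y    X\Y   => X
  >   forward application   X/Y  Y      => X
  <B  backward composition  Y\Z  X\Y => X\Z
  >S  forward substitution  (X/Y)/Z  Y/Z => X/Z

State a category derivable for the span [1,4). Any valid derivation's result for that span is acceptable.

[0,5] S   >
  [0,4] S/(NP/N)   >
    [0,1] "no" : (S/(NP/N))/N
    [1,4] N   >
      [1,3] N/(PP/NP)   <
        [1,2] "liked" : NP
        [2,3] "on" : (N/(PP/NP))\NP
      [3,4] "found" : PP/NP
  [4,5] "slowly" : NP/N

N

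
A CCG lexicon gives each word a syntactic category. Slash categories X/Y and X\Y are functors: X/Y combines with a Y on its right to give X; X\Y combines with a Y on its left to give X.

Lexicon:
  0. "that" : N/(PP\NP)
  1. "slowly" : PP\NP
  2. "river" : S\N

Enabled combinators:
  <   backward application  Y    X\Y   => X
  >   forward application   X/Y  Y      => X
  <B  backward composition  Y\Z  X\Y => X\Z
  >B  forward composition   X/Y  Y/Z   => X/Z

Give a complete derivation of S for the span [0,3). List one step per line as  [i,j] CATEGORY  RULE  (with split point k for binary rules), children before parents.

[0,1] N/(PP\NP)  lex  "that"
[1,2] PP\NP  lex  "slowly"
[0,2] N  >  k=1
[2,3] S\N  lex  "river"
[0,3] S  <  k=2

[0,3] S   <
  [0,2] N   >
    [0,1] "that" : N/(PP\NP)
    [1,2] "slowly" : PP\NP
  [2,3] "river" : S\N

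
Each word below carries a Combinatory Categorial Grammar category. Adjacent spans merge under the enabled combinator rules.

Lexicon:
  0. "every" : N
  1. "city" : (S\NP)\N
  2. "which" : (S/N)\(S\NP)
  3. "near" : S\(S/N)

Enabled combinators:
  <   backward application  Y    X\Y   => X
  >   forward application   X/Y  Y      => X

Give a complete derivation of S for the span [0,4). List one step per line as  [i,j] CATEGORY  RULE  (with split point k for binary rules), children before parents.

[0,4] S   <
  [0,3] S/N   <
    [0,2] S\NP   <
      [0,1] "every" : N
      [1,2] "city" : (S\NP)\N
    [2,3] "which" : (S/N)\(S\NP)
  [3,4] "near" : S\(S/N)

[0,1] N  lex  "every"
[1,2] (S\NP)\N  lex  "city"
[0,2] S\NP  <  k=1
[2,3] (S/N)\(S\NP)  lex  "which"
[0,3] S/N  <  k=2
[3,4] S\(S/N)  lex  "near"
[0,4] S  <  k=3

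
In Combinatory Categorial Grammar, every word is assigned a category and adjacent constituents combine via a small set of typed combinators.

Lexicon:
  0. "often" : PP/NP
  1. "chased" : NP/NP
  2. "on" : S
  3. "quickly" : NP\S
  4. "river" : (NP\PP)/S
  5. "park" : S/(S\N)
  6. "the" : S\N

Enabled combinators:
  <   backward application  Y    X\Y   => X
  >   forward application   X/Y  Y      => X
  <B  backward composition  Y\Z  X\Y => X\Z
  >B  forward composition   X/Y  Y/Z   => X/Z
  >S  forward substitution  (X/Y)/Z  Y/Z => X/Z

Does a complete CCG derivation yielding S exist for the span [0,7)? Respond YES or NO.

PP/NP NP/NP S NP\S (NP\PP)/S S/(S\N) S\N
CKY chart[0,7] = {NP}; S ∉ chart

NO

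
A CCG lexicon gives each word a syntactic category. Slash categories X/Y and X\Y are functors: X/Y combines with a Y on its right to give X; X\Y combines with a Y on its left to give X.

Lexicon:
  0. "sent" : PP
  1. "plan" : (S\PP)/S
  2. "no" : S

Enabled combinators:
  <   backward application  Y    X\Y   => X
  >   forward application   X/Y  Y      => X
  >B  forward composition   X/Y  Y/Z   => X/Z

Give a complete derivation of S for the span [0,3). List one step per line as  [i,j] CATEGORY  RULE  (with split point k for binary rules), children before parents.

[0,1] PP  lex  "sent"
[1,2] (S\PP)/S  lex  "plan"
[2,3] S  lex  "no"
[1,3] S\PP  >  k=2
[0,3] S  <  k=1

[0,3] S   <
  [0,1] "sent" : PP
  [1,3] S\PP   >
    [1,2] "plan" : (S\PP)/S
    [2,3] "no" : S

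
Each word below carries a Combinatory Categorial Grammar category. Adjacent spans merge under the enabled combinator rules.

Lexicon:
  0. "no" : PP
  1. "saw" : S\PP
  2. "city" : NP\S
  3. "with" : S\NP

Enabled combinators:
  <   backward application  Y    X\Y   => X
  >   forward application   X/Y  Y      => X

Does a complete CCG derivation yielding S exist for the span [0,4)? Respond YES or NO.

[0,4] S   <
  [0,3] NP   <
    [0,2] S   <
      [0,1] "no" : PP
      [1,2] "saw" : S\PP
    [2,3] "city" : NP\S
  [3,4] "with" : S\NP

YES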